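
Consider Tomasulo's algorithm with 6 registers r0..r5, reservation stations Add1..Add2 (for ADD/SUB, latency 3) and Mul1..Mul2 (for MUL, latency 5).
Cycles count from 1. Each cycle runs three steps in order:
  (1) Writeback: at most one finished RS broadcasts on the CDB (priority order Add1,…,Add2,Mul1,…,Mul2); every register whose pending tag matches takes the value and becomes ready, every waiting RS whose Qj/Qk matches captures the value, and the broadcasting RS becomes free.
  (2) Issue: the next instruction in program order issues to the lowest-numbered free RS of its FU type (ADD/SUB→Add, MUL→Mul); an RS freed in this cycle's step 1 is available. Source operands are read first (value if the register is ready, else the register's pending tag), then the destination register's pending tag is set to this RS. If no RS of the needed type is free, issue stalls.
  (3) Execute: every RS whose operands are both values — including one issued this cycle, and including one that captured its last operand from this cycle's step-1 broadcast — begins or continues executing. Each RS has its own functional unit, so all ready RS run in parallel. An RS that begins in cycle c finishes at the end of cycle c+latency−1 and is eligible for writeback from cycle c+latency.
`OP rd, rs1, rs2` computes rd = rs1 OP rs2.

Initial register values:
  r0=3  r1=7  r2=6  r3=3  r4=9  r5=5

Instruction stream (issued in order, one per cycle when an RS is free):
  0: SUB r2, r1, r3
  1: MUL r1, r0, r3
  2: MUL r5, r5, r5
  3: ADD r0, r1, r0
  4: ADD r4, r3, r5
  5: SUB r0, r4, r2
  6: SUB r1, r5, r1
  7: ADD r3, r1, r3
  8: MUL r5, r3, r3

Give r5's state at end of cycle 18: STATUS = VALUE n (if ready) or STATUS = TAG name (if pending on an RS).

STATUS = TAG Mul1

  c1: issue SUB r2<-Add1  regs: r0:3,r1:7,r2:Add1,r3:3,r4:9,r5:5
  c2: issue MUL r1<-Mul1  regs: r0:3,r1:Mul1,r2:Add1,r3:3,r4:9,r5:5
  c3: issue MUL r5<-Mul2  regs: r0:3,r1:Mul1,r2:Add1,r3:3,r4:9,r5:Mul2
  c4: CDB Add1=4; issue ADD r0<-Add1  regs: r0:Add1,r1:Mul1,r2:4,r3:3,r4:9,r5:Mul2
  c5: issue ADD r4<-Add2  regs: r0:Add1,r1:Mul1,r2:4,r3:3,r4:Add2,r5:Mul2
  c6: stall  regs: r0:Add1,r1:Mul1,r2:4,r3:3,r4:Add2,r5:Mul2
  c7: CDB Mul1=9; stall  regs: r0:Add1,r1:9,r2:4,r3:3,r4:Add2,r5:Mul2
  c8: CDB Mul2=25; stall  regs: r0:Add1,r1:9,r2:4,r3:3,r4:Add2,r5:25
  c9: stall  regs: r0:Add1,r1:9,r2:4,r3:3,r4:Add2,r5:25
  c10: CDB Add1=12; issue SUB r0<-Add1  regs: r0:Add1,r1:9,r2:4,r3:3,r4:Add2,r5:25
  c11: CDB Add2=28; issue SUB r1<-Add2  regs: r0:Add1,r1:Add2,r2:4,r3:3,r4:28,r5:25
  c12: stall  regs: r0:Add1,r1:Add2,r2:4,r3:3,r4:28,r5:25
  c13: stall  regs: r0:Add1,r1:Add2,r2:4,r3:3,r4:28,r5:25
  c14: CDB Add1=24; issue ADD r3<-Add1  regs: r0:24,r1:Add2,r2:4,r3:Add1,r4:28,r5:25
  c15: CDB Add2=16; issue MUL r5<-Mul1  regs: r0:24,r1:16,r2:4,r3:Add1,r4:28,r5:Mul1
  c16: -  regs: r0:24,r1:16,r2:4,r3:Add1,r4:28,r5:Mul1
  c17: -  regs: r0:24,r1:16,r2:4,r3:Add1,r4:28,r5:Mul1
  c18: CDB Add1=19  regs: r0:24,r1:16,r2:4,r3:19,r4:28,r5:Mul1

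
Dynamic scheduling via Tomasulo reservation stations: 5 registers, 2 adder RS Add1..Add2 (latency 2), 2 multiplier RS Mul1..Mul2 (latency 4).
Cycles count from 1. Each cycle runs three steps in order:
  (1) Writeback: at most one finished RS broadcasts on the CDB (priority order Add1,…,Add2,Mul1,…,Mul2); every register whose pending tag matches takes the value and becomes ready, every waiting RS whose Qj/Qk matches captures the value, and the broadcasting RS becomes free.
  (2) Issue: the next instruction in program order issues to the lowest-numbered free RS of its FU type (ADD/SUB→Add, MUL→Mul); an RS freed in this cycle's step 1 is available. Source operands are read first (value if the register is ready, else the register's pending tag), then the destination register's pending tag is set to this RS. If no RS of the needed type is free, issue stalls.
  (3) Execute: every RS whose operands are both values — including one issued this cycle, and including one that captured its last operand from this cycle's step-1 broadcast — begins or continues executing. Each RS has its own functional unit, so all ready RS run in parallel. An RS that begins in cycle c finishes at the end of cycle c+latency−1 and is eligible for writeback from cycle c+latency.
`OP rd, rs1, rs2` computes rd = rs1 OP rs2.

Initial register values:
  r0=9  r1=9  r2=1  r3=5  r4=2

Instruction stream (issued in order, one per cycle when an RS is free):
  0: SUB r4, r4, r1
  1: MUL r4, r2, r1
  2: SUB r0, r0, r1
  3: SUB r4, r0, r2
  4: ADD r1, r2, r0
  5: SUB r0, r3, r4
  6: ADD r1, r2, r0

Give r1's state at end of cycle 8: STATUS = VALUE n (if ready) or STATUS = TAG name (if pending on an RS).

cycle 1: issue SUB r4<-Add1 // r0:9,r1:9,r2:1,r3:5,r4:Add1
cycle 2: issue MUL r4<-Mul1 // r0:9,r1:9,r2:1,r3:5,r4:Mul1
cycle 3: CDB Add1=-7; issue SUB r0<-Add1 // r0:Add1,r1:9,r2:1,r3:5,r4:Mul1
cycle 4: issue SUB r4<-Add2 // r0:Add1,r1:9,r2:1,r3:5,r4:Add2
cycle 5: CDB Add1=0; issue ADD r1<-Add1 // r0:0,r1:Add1,r2:1,r3:5,r4:Add2
cycle 6: CDB Mul1=9; stall // r0:0,r1:Add1,r2:1,r3:5,r4:Add2
cycle 7: CDB Add1=1; issue SUB r0<-Add1 // r0:Add1,r1:1,r2:1,r3:5,r4:Add2
cycle 8: CDB Add2=-1; issue ADD r1<-Add2 // r0:Add1,r1:Add2,r2:1,r3:5,r4:-1

STATUS = TAG Add2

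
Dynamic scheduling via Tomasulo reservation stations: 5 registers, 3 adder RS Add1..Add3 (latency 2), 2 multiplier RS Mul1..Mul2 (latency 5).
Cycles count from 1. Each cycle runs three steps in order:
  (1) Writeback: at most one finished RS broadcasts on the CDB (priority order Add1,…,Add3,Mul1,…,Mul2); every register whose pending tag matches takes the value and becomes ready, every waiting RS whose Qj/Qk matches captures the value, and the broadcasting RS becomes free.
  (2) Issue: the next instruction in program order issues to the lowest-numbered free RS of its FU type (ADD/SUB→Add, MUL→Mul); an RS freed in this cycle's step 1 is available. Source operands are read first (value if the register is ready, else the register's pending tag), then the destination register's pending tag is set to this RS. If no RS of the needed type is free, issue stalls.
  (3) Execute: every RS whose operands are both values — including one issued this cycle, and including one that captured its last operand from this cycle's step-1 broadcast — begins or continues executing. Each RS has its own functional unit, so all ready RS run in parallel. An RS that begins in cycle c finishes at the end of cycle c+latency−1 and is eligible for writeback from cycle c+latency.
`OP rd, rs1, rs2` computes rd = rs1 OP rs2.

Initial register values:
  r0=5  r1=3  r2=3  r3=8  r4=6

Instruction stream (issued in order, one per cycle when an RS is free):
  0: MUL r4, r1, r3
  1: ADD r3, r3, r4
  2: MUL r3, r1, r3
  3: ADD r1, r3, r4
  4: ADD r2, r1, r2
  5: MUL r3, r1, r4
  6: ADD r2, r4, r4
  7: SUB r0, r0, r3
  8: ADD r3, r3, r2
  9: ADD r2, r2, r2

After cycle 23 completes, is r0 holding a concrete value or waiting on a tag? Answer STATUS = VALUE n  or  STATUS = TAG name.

  c1: issue MUL r4<-Mul1  regs: r0:5,r1:3,r2:3,r3:8,r4:Mul1
  c2: issue ADD r3<-Add1  regs: r0:5,r1:3,r2:3,r3:Add1,r4:Mul1
  c3: issue MUL r3<-Mul2  regs: r0:5,r1:3,r2:3,r3:Mul2,r4:Mul1
  c4: issue ADD r1<-Add2  regs: r0:5,r1:Add2,r2:3,r3:Mul2,r4:Mul1
  c5: issue ADD r2<-Add3  regs: r0:5,r1:Add2,r2:Add3,r3:Mul2,r4:Mul1
  c6: CDB Mul1=24; issue MUL r3<-Mul1  regs: r0:5,r1:Add2,r2:Add3,r3:Mul1,r4:24
  c7: stall  regs: r0:5,r1:Add2,r2:Add3,r3:Mul1,r4:24
  c8: CDB Add1=32; issue ADD r2<-Add1  regs: r0:5,r1:Add2,r2:Add1,r3:Mul1,r4:24
  c9: stall  regs: r0:5,r1:Add2,r2:Add1,r3:Mul1,r4:24
  c10: CDB Add1=48; issue SUB r0<-Add1  regs: r0:Add1,r1:Add2,r2:48,r3:Mul1,r4:24
  c11: stall  regs: r0:Add1,r1:Add2,r2:48,r3:Mul1,r4:24
  c12: stall  regs: r0:Add1,r1:Add2,r2:48,r3:Mul1,r4:24
  c13: CDB Mul2=96; stall  regs: r0:Add1,r1:Add2,r2:48,r3:Mul1,r4:24
  c14: stall  regs: r0:Add1,r1:Add2,r2:48,r3:Mul1,r4:24
  c15: CDB Add2=120; issue ADD r3<-Add2  regs: r0:Add1,r1:120,r2:48,r3:Add2,r4:24
  c16: stall  regs: r0:Add1,r1:120,r2:48,r3:Add2,r4:24
  c17: CDB Add3=123; issue ADD r2<-Add3  regs: r0:Add1,r1:120,r2:Add3,r3:Add2,r4:24
  c18: -  regs: r0:Add1,r1:120,r2:Add3,r3:Add2,r4:24
  c19: CDB Add3=96  regs: r0:Add1,r1:120,r2:96,r3:Add2,r4:24
  c20: CDB Mul1=2880  regs: r0:Add1,r1:120,r2:96,r3:Add2,r4:24
  c21: -  regs: r0:Add1,r1:120,r2:96,r3:Add2,r4:24
  c22: CDB Add1=-2875  regs: r0:-2875,r1:120,r2:96,r3:Add2,r4:24
  c23: CDB Add2=2928  regs: r0:-2875,r1:120,r2:96,r3:2928,r4:24

STATUS = VALUE -2875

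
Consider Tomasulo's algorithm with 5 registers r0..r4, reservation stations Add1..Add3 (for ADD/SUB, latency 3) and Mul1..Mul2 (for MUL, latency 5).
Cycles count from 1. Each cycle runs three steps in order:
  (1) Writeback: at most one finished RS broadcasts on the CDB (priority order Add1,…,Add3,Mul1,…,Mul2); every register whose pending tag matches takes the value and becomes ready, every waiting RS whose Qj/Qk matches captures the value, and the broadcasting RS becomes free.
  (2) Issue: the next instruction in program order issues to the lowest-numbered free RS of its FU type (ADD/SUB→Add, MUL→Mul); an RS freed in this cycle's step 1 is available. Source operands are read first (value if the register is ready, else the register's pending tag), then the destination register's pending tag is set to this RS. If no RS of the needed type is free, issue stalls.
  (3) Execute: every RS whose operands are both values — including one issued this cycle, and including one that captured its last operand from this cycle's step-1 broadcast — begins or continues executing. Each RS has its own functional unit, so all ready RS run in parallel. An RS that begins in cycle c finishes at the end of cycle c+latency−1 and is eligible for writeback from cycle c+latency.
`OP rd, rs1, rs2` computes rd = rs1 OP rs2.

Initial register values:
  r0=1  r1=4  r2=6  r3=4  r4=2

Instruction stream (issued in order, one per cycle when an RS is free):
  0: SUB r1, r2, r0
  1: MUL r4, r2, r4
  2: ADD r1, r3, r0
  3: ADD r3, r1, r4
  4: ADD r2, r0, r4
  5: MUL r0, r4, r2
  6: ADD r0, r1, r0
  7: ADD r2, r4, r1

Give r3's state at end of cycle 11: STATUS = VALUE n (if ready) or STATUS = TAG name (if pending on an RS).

c1: issue SUB r1<-Add1 | r0:1,r1:Add1,r2:6,r3:4,r4:2
c2: issue MUL r4<-Mul1 | r0:1,r1:Add1,r2:6,r3:4,r4:Mul1
c3: issue ADD r1<-Add2 | r0:1,r1:Add2,r2:6,r3:4,r4:Mul1
c4: CDB Add1=5; issue ADD r3<-Add1 | r0:1,r1:Add2,r2:6,r3:Add1,r4:Mul1
c5: issue ADD r2<-Add3 | r0:1,r1:Add2,r2:Add3,r3:Add1,r4:Mul1
c6: CDB Add2=5; issue MUL r0<-Mul2 | r0:Mul2,r1:5,r2:Add3,r3:Add1,r4:Mul1
c7: CDB Mul1=12; issue ADD r0<-Add2 | r0:Add2,r1:5,r2:Add3,r3:Add1,r4:12
c8: stall | r0:Add2,r1:5,r2:Add3,r3:Add1,r4:12
c9: stall | r0:Add2,r1:5,r2:Add3,r3:Add1,r4:12
c10: CDB Add1=17; issue ADD r2<-Add1 | r0:Add2,r1:5,r2:Add1,r3:17,r4:12
c11: CDB Add3=13 | r0:Add2,r1:5,r2:Add1,r3:17,r4:12

STATUS = VALUE 17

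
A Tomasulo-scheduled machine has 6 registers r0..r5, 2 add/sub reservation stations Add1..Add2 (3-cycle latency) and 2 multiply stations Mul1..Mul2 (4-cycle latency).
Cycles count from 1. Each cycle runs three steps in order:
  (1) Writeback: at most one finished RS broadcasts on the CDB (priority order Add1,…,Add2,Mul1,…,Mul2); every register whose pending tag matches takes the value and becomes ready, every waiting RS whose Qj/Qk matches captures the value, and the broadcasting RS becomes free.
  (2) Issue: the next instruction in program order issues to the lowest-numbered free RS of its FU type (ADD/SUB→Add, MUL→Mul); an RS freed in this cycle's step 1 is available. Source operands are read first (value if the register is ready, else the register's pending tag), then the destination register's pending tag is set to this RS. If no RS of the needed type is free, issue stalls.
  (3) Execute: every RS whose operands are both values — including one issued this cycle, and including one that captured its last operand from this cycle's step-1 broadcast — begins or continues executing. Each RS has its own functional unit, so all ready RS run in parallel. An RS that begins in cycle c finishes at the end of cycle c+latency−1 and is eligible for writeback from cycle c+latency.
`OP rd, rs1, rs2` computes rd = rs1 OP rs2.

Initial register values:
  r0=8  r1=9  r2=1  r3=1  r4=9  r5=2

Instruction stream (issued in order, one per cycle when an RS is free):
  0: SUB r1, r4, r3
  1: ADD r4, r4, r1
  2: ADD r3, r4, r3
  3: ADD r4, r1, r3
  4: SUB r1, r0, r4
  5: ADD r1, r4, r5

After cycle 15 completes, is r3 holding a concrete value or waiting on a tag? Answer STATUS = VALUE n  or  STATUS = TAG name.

c1: issue SUB r1<-Add1 | r0:8,r1:Add1,r2:1,r3:1,r4:9,r5:2
c2: issue ADD r4<-Add2 | r0:8,r1:Add1,r2:1,r3:1,r4:Add2,r5:2
c3: stall | r0:8,r1:Add1,r2:1,r3:1,r4:Add2,r5:2
c4: CDB Add1=8; issue ADD r3<-Add1 | r0:8,r1:8,r2:1,r3:Add1,r4:Add2,r5:2
c5: stall | r0:8,r1:8,r2:1,r3:Add1,r4:Add2,r5:2
c6: stall | r0:8,r1:8,r2:1,r3:Add1,r4:Add2,r5:2
c7: CDB Add2=17; issue ADD r4<-Add2 | r0:8,r1:8,r2:1,r3:Add1,r4:Add2,r5:2
c8: stall | r0:8,r1:8,r2:1,r3:Add1,r4:Add2,r5:2
c9: stall | r0:8,r1:8,r2:1,r3:Add1,r4:Add2,r5:2
c10: CDB Add1=18; issue SUB r1<-Add1 | r0:8,r1:Add1,r2:1,r3:18,r4:Add2,r5:2
c11: stall | r0:8,r1:Add1,r2:1,r3:18,r4:Add2,r5:2
c12: stall | r0:8,r1:Add1,r2:1,r3:18,r4:Add2,r5:2
c13: CDB Add2=26; issue ADD r1<-Add2 | r0:8,r1:Add2,r2:1,r3:18,r4:26,r5:2
c14: - | r0:8,r1:Add2,r2:1,r3:18,r4:26,r5:2
c15: - | r0:8,r1:Add2,r2:1,r3:18,r4:26,r5:2

STATUS = VALUE 18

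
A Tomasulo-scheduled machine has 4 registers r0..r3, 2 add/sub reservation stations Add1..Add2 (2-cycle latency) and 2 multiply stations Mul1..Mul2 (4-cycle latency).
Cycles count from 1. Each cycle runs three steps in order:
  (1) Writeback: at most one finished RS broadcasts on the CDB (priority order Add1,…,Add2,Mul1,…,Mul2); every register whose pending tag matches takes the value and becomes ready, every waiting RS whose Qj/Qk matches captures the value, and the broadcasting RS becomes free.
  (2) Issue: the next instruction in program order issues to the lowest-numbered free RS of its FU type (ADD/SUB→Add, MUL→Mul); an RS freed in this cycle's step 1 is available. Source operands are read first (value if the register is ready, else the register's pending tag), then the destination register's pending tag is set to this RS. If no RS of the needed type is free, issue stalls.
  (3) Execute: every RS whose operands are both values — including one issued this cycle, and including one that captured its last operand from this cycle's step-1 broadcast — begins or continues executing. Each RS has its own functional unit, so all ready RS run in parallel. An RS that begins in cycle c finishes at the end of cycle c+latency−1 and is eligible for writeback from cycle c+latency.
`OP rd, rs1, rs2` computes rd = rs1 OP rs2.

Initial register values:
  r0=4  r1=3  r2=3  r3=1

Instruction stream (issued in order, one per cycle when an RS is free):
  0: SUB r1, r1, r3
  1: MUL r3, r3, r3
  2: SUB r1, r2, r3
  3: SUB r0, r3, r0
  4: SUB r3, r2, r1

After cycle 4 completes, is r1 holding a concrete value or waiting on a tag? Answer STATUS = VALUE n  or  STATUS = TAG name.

STATUS = TAG Add1

  c1: issue SUB r1<-Add1  regs: r0:4,r1:Add1,r2:3,r3:1
  c2: issue MUL r3<-Mul1  regs: r0:4,r1:Add1,r2:3,r3:Mul1
  c3: CDB Add1=2; issue SUB r1<-Add1  regs: r0:4,r1:Add1,r2:3,r3:Mul1
  c4: issue SUB r0<-Add2  regs: r0:Add2,r1:Add1,r2:3,r3:Mul1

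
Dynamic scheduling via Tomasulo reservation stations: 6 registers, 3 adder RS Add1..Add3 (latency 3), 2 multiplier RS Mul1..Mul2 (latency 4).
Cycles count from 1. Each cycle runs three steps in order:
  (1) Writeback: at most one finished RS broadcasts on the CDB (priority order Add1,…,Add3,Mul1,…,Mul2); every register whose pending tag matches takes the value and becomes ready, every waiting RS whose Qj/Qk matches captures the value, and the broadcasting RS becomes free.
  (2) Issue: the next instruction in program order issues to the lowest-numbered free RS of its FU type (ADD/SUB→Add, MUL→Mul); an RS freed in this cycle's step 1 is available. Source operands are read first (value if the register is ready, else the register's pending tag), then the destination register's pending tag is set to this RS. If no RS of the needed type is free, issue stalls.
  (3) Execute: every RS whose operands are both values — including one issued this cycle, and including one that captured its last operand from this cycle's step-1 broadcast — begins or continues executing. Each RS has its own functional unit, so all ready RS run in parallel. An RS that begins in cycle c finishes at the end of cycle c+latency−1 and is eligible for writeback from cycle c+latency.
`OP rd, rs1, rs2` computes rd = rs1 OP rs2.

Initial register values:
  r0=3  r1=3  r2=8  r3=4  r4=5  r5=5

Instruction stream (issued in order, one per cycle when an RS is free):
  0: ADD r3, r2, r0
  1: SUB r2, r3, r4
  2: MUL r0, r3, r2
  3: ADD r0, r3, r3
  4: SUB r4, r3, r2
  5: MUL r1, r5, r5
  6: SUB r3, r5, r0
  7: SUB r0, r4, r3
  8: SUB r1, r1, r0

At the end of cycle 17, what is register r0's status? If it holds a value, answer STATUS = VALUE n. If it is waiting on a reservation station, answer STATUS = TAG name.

STATUS = VALUE 22

  c1: issue ADD r3<-Add1  regs: r0:3,r1:3,r2:8,r3:Add1,r4:5,r5:5
  c2: issue SUB r2<-Add2  regs: r0:3,r1:3,r2:Add2,r3:Add1,r4:5,r5:5
  c3: issue MUL r0<-Mul1  regs: r0:Mul1,r1:3,r2:Add2,r3:Add1,r4:5,r5:5
  c4: CDB Add1=11; issue ADD r0<-Add1  regs: r0:Add1,r1:3,r2:Add2,r3:11,r4:5,r5:5
  c5: issue SUB r4<-Add3  regs: r0:Add1,r1:3,r2:Add2,r3:11,r4:Add3,r5:5
  c6: issue MUL r1<-Mul2  regs: r0:Add1,r1:Mul2,r2:Add2,r3:11,r4:Add3,r5:5
  c7: CDB Add1=22; issue SUB r3<-Add1  regs: r0:22,r1:Mul2,r2:Add2,r3:Add1,r4:Add3,r5:5
  c8: CDB Add2=6; issue SUB r0<-Add2  regs: r0:Add2,r1:Mul2,r2:6,r3:Add1,r4:Add3,r5:5
  c9: stall  regs: r0:Add2,r1:Mul2,r2:6,r3:Add1,r4:Add3,r5:5
  c10: CDB Add1=-17; issue SUB r1<-Add1  regs: r0:Add2,r1:Add1,r2:6,r3:-17,r4:Add3,r5:5
  c11: CDB Add3=5  regs: r0:Add2,r1:Add1,r2:6,r3:-17,r4:5,r5:5
  c12: CDB Mul1=66  regs: r0:Add2,r1:Add1,r2:6,r3:-17,r4:5,r5:5
  c13: CDB Mul2=25  regs: r0:Add2,r1:Add1,r2:6,r3:-17,r4:5,r5:5
  c14: CDB Add2=22  regs: r0:22,r1:Add1,r2:6,r3:-17,r4:5,r5:5
  c15: -  regs: r0:22,r1:Add1,r2:6,r3:-17,r4:5,r5:5
  c16: -  regs: r0:22,r1:Add1,r2:6,r3:-17,r4:5,r5:5
  c17: CDB Add1=3  regs: r0:22,r1:3,r2:6,r3:-17,r4:5,r5:5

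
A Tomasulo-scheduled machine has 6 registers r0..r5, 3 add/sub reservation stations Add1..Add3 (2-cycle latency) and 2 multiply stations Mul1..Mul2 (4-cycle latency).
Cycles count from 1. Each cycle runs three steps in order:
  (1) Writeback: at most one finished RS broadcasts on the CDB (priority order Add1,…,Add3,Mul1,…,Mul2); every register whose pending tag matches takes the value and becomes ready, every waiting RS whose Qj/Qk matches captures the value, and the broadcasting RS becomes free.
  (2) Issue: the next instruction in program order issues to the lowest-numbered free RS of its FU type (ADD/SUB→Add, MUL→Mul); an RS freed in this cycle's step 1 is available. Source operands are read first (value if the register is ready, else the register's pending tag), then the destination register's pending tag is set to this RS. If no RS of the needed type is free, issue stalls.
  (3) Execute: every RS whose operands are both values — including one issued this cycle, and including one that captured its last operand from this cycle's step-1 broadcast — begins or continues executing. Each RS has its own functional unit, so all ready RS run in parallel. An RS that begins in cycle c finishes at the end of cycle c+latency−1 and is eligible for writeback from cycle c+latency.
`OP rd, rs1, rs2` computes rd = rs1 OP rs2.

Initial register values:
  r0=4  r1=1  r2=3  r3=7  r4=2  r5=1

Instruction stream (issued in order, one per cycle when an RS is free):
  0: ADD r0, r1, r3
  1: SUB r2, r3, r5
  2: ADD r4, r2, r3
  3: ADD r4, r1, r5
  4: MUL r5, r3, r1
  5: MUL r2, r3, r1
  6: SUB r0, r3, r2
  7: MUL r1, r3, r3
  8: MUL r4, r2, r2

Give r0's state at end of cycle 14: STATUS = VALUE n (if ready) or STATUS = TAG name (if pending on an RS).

STATUS = VALUE 0

c1: issue ADD r0<-Add1 | r0:Add1,r1:1,r2:3,r3:7,r4:2,r5:1
c2: issue SUB r2<-Add2 | r0:Add1,r1:1,r2:Add2,r3:7,r4:2,r5:1
c3: CDB Add1=8; issue ADD r4<-Add1 | r0:8,r1:1,r2:Add2,r3:7,r4:Add1,r5:1
c4: CDB Add2=6; issue ADD r4<-Add2 | r0:8,r1:1,r2:6,r3:7,r4:Add2,r5:1
c5: issue MUL r5<-Mul1 | r0:8,r1:1,r2:6,r3:7,r4:Add2,r5:Mul1
c6: CDB Add1=13; issue MUL r2<-Mul2 | r0:8,r1:1,r2:Mul2,r3:7,r4:Add2,r5:Mul1
c7: CDB Add2=2; issue SUB r0<-Add1 | r0:Add1,r1:1,r2:Mul2,r3:7,r4:2,r5:Mul1
c8: stall | r0:Add1,r1:1,r2:Mul2,r3:7,r4:2,r5:Mul1
c9: CDB Mul1=7; issue MUL r1<-Mul1 | r0:Add1,r1:Mul1,r2:Mul2,r3:7,r4:2,r5:7
c10: CDB Mul2=7; issue MUL r4<-Mul2 | r0:Add1,r1:Mul1,r2:7,r3:7,r4:Mul2,r5:7
c11: - | r0:Add1,r1:Mul1,r2:7,r3:7,r4:Mul2,r5:7
c12: CDB Add1=0 | r0:0,r1:Mul1,r2:7,r3:7,r4:Mul2,r5:7
c13: CDB Mul1=49 | r0:0,r1:49,r2:7,r3:7,r4:Mul2,r5:7
c14: CDB Mul2=49 | r0:0,r1:49,r2:7,r3:7,r4:49,r5:7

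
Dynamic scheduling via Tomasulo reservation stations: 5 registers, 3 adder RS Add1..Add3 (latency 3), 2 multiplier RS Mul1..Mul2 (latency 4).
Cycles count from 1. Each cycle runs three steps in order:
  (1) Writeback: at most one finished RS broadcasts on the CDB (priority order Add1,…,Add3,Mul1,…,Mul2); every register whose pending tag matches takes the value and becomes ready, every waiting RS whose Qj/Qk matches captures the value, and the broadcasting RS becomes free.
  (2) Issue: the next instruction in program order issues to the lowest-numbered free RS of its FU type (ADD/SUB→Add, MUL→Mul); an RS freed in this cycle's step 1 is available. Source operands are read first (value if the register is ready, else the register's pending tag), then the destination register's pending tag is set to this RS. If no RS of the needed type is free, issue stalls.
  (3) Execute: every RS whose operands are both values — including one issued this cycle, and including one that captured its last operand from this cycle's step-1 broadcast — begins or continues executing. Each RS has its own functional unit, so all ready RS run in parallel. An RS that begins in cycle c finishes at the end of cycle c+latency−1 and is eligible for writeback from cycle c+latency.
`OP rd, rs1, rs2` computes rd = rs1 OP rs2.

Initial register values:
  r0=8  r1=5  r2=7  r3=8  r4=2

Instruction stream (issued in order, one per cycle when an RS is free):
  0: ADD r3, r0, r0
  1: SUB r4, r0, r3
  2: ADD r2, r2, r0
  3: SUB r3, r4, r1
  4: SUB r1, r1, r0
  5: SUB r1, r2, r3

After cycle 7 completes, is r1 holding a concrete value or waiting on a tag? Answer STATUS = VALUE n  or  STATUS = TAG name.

STATUS = TAG Add2

c1: issue ADD r3<-Add1 | r0:8,r1:5,r2:7,r3:Add1,r4:2
c2: issue SUB r4<-Add2 | r0:8,r1:5,r2:7,r3:Add1,r4:Add2
c3: issue ADD r2<-Add3 | r0:8,r1:5,r2:Add3,r3:Add1,r4:Add2
c4: CDB Add1=16; issue SUB r3<-Add1 | r0:8,r1:5,r2:Add3,r3:Add1,r4:Add2
c5: stall | r0:8,r1:5,r2:Add3,r3:Add1,r4:Add2
c6: CDB Add3=15; issue SUB r1<-Add3 | r0:8,r1:Add3,r2:15,r3:Add1,r4:Add2
c7: CDB Add2=-8; issue SUB r1<-Add2 | r0:8,r1:Add2,r2:15,r3:Add1,r4:-8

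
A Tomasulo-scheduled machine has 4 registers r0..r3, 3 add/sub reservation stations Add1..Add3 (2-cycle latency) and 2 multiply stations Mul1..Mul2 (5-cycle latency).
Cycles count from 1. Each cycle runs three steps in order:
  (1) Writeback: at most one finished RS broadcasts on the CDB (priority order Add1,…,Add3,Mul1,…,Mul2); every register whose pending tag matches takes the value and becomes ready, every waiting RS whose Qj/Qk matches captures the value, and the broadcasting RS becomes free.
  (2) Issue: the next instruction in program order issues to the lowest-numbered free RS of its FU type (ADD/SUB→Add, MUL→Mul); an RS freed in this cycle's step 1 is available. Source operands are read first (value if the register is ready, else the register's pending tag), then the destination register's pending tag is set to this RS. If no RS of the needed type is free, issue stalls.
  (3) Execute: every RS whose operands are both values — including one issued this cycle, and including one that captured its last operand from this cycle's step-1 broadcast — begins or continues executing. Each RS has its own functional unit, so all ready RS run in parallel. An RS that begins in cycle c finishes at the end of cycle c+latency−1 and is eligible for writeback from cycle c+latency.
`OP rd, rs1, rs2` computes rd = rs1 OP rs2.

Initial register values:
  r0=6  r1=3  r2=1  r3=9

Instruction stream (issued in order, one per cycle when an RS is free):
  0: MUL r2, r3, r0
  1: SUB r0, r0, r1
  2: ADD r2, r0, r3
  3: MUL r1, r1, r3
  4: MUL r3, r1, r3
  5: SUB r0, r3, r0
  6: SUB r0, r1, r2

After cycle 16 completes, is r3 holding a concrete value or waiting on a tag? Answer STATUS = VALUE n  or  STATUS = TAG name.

STATUS = VALUE 243

  c1: issue MUL r2<-Mul1  regs: r0:6,r1:3,r2:Mul1,r3:9
  c2: issue SUB r0<-Add1  regs: r0:Add1,r1:3,r2:Mul1,r3:9
  c3: issue ADD r2<-Add2  regs: r0:Add1,r1:3,r2:Add2,r3:9
  c4: CDB Add1=3; issue MUL r1<-Mul2  regs: r0:3,r1:Mul2,r2:Add2,r3:9
  c5: stall  regs: r0:3,r1:Mul2,r2:Add2,r3:9
  c6: CDB Add2=12; stall  regs: r0:3,r1:Mul2,r2:12,r3:9
  c7: CDB Mul1=54; issue MUL r3<-Mul1  regs: r0:3,r1:Mul2,r2:12,r3:Mul1
  c8: issue SUB r0<-Add1  regs: r0:Add1,r1:Mul2,r2:12,r3:Mul1
  c9: CDB Mul2=27; issue SUB r0<-Add2  regs: r0:Add2,r1:27,r2:12,r3:Mul1
  c10: -  regs: r0:Add2,r1:27,r2:12,r3:Mul1
  c11: CDB Add2=15  regs: r0:15,r1:27,r2:12,r3:Mul1
  c12: -  regs: r0:15,r1:27,r2:12,r3:Mul1
  c13: -  regs: r0:15,r1:27,r2:12,r3:Mul1
  c14: CDB Mul1=243  regs: r0:15,r1:27,r2:12,r3:243
  c15: -  regs: r0:15,r1:27,r2:12,r3:243
  c16: CDB Add1=240  regs: r0:15,r1:27,r2:12,r3:243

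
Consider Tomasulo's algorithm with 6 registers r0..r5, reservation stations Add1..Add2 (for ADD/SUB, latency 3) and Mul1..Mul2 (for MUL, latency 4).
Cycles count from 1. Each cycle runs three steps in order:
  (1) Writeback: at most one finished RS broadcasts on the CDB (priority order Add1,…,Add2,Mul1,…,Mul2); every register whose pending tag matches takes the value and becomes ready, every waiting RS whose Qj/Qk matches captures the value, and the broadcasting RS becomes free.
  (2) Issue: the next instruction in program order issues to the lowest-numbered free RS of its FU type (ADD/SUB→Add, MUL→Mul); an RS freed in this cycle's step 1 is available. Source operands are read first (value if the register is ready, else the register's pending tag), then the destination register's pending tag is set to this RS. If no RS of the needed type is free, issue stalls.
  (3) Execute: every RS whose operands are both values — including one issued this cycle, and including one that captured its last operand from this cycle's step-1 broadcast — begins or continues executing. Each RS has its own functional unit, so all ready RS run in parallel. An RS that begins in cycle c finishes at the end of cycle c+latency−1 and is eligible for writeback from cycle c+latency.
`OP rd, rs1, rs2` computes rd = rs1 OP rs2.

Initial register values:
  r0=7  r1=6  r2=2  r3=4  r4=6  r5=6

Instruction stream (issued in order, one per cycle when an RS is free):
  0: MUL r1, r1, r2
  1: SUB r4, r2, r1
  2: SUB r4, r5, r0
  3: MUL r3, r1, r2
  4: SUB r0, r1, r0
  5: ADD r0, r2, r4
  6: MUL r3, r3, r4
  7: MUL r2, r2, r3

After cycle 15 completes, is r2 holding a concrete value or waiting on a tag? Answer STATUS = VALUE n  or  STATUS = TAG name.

c1: issue MUL r1<-Mul1 | r0:7,r1:Mul1,r2:2,r3:4,r4:6,r5:6
c2: issue SUB r4<-Add1 | r0:7,r1:Mul1,r2:2,r3:4,r4:Add1,r5:6
c3: issue SUB r4<-Add2 | r0:7,r1:Mul1,r2:2,r3:4,r4:Add2,r5:6
c4: issue MUL r3<-Mul2 | r0:7,r1:Mul1,r2:2,r3:Mul2,r4:Add2,r5:6
c5: CDB Mul1=12; stall | r0:7,r1:12,r2:2,r3:Mul2,r4:Add2,r5:6
c6: CDB Add2=-1; issue SUB r0<-Add2 | r0:Add2,r1:12,r2:2,r3:Mul2,r4:-1,r5:6
c7: stall | r0:Add2,r1:12,r2:2,r3:Mul2,r4:-1,r5:6
c8: CDB Add1=-10; issue ADD r0<-Add1 | r0:Add1,r1:12,r2:2,r3:Mul2,r4:-1,r5:6
c9: CDB Add2=5; issue MUL r3<-Mul1 | r0:Add1,r1:12,r2:2,r3:Mul1,r4:-1,r5:6
c10: CDB Mul2=24; issue MUL r2<-Mul2 | r0:Add1,r1:12,r2:Mul2,r3:Mul1,r4:-1,r5:6
c11: CDB Add1=1 | r0:1,r1:12,r2:Mul2,r3:Mul1,r4:-1,r5:6
c12: - | r0:1,r1:12,r2:Mul2,r3:Mul1,r4:-1,r5:6
c13: - | r0:1,r1:12,r2:Mul2,r3:Mul1,r4:-1,r5:6
c14: CDB Mul1=-24 | r0:1,r1:12,r2:Mul2,r3:-24,r4:-1,r5:6
c15: - | r0:1,r1:12,r2:Mul2,r3:-24,r4:-1,r5:6

STATUS = TAG Mul2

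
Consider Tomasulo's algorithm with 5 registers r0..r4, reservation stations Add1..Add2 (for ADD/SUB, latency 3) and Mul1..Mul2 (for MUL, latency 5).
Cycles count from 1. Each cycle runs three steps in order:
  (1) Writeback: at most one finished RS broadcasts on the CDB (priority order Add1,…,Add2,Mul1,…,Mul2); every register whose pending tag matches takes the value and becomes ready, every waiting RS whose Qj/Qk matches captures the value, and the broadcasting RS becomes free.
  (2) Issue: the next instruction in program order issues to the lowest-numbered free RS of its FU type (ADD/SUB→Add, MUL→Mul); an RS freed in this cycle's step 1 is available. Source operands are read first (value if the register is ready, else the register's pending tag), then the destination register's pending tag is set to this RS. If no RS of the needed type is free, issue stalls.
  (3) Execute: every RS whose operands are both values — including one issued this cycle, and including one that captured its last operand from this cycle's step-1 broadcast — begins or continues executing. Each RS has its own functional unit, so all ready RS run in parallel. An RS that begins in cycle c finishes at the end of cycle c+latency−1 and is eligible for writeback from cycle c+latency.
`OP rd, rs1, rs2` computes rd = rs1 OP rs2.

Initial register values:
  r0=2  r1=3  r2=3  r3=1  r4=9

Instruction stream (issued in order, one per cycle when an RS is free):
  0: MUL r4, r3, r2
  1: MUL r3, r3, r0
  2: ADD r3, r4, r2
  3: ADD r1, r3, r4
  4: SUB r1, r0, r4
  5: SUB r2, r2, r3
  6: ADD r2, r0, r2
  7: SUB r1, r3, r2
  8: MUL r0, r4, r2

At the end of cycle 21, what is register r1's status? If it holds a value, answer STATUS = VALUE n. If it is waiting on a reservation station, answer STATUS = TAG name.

c1: issue MUL r4<-Mul1 | r0:2,r1:3,r2:3,r3:1,r4:Mul1
c2: issue MUL r3<-Mul2 | r0:2,r1:3,r2:3,r3:Mul2,r4:Mul1
c3: issue ADD r3<-Add1 | r0:2,r1:3,r2:3,r3:Add1,r4:Mul1
c4: issue ADD r1<-Add2 | r0:2,r1:Add2,r2:3,r3:Add1,r4:Mul1
c5: stall | r0:2,r1:Add2,r2:3,r3:Add1,r4:Mul1
c6: CDB Mul1=3; stall | r0:2,r1:Add2,r2:3,r3:Add1,r4:3
c7: CDB Mul2=2; stall | r0:2,r1:Add2,r2:3,r3:Add1,r4:3
c8: stall | r0:2,r1:Add2,r2:3,r3:Add1,r4:3
c9: CDB Add1=6; issue SUB r1<-Add1 | r0:2,r1:Add1,r2:3,r3:6,r4:3
c10: stall | r0:2,r1:Add1,r2:3,r3:6,r4:3
c11: stall | r0:2,r1:Add1,r2:3,r3:6,r4:3
c12: CDB Add1=-1; issue SUB r2<-Add1 | r0:2,r1:-1,r2:Add1,r3:6,r4:3
c13: CDB Add2=9; issue ADD r2<-Add2 | r0:2,r1:-1,r2:Add2,r3:6,r4:3
c14: stall | r0:2,r1:-1,r2:Add2,r3:6,r4:3
c15: CDB Add1=-3; issue SUB r1<-Add1 | r0:2,r1:Add1,r2:Add2,r3:6,r4:3
c16: issue MUL r0<-Mul1 | r0:Mul1,r1:Add1,r2:Add2,r3:6,r4:3
c17: - | r0:Mul1,r1:Add1,r2:Add2,r3:6,r4:3
c18: CDB Add2=-1 | r0:Mul1,r1:Add1,r2:-1,r3:6,r4:3
c19: - | r0:Mul1,r1:Add1,r2:-1,r3:6,r4:3
c20: - | r0:Mul1,r1:Add1,r2:-1,r3:6,r4:3
c21: CDB Add1=7 | r0:Mul1,r1:7,r2:-1,r3:6,r4:3

STATUS = VALUE 7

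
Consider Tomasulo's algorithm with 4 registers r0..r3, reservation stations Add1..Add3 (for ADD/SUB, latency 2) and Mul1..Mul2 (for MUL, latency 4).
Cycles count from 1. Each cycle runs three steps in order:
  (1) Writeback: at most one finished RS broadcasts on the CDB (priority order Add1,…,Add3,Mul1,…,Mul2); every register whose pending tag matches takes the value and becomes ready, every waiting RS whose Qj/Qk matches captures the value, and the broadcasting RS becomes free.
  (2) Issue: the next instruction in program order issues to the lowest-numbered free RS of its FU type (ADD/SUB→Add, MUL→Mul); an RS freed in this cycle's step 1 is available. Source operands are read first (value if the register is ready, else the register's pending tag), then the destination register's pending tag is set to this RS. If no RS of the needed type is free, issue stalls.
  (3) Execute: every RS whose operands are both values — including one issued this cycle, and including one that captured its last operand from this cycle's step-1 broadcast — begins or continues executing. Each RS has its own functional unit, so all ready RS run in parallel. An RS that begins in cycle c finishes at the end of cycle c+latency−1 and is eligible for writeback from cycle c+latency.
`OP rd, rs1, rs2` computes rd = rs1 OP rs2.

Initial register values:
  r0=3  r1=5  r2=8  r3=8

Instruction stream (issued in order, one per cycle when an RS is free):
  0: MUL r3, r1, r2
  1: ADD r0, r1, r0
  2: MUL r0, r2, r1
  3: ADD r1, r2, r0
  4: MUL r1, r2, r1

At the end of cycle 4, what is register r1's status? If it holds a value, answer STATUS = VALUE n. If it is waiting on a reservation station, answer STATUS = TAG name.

STATUS = TAG Add1

cycle 1: issue MUL r3<-Mul1 // r0:3,r1:5,r2:8,r3:Mul1
cycle 2: issue ADD r0<-Add1 // r0:Add1,r1:5,r2:8,r3:Mul1
cycle 3: issue MUL r0<-Mul2 // r0:Mul2,r1:5,r2:8,r3:Mul1
cycle 4: CDB Add1=8; issue ADD r1<-Add1 // r0:Mul2,r1:Add1,r2:8,r3:Mul1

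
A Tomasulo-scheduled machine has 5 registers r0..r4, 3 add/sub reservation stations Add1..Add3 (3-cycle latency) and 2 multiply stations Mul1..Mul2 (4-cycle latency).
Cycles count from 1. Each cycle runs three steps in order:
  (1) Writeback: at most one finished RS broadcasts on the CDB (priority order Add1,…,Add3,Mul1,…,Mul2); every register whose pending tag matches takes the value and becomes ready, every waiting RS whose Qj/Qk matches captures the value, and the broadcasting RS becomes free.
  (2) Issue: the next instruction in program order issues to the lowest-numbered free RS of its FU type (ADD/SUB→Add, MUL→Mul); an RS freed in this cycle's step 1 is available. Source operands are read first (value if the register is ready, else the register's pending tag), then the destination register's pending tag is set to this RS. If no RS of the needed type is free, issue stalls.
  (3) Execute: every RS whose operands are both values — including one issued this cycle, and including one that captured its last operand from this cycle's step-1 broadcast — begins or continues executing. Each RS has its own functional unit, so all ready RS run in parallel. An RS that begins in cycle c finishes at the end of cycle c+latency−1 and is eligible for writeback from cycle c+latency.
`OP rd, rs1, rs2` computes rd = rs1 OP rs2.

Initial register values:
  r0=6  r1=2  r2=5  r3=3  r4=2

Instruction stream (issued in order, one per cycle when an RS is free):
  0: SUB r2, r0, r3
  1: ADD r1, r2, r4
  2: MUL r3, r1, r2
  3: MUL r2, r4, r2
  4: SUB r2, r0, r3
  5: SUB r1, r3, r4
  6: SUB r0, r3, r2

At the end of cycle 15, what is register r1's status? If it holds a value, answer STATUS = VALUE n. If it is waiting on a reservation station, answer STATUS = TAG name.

STATUS = VALUE 13

c1: issue SUB r2<-Add1 | r0:6,r1:2,r2:Add1,r3:3,r4:2
c2: issue ADD r1<-Add2 | r0:6,r1:Add2,r2:Add1,r3:3,r4:2
c3: issue MUL r3<-Mul1 | r0:6,r1:Add2,r2:Add1,r3:Mul1,r4:2
c4: CDB Add1=3; issue MUL r2<-Mul2 | r0:6,r1:Add2,r2:Mul2,r3:Mul1,r4:2
c5: issue SUB r2<-Add1 | r0:6,r1:Add2,r2:Add1,r3:Mul1,r4:2
c6: issue SUB r1<-Add3 | r0:6,r1:Add3,r2:Add1,r3:Mul1,r4:2
c7: CDB Add2=5; issue SUB r0<-Add2 | r0:Add2,r1:Add3,r2:Add1,r3:Mul1,r4:2
c8: CDB Mul2=6 | r0:Add2,r1:Add3,r2:Add1,r3:Mul1,r4:2
c9: - | r0:Add2,r1:Add3,r2:Add1,r3:Mul1,r4:2
c10: - | r0:Add2,r1:Add3,r2:Add1,r3:Mul1,r4:2
c11: CDB Mul1=15 | r0:Add2,r1:Add3,r2:Add1,r3:15,r4:2
c12: - | r0:Add2,r1:Add3,r2:Add1,r3:15,r4:2
c13: - | r0:Add2,r1:Add3,r2:Add1,r3:15,r4:2
c14: CDB Add1=-9 | r0:Add2,r1:Add3,r2:-9,r3:15,r4:2
c15: CDB Add3=13 | r0:Add2,r1:13,r2:-9,r3:15,r4:2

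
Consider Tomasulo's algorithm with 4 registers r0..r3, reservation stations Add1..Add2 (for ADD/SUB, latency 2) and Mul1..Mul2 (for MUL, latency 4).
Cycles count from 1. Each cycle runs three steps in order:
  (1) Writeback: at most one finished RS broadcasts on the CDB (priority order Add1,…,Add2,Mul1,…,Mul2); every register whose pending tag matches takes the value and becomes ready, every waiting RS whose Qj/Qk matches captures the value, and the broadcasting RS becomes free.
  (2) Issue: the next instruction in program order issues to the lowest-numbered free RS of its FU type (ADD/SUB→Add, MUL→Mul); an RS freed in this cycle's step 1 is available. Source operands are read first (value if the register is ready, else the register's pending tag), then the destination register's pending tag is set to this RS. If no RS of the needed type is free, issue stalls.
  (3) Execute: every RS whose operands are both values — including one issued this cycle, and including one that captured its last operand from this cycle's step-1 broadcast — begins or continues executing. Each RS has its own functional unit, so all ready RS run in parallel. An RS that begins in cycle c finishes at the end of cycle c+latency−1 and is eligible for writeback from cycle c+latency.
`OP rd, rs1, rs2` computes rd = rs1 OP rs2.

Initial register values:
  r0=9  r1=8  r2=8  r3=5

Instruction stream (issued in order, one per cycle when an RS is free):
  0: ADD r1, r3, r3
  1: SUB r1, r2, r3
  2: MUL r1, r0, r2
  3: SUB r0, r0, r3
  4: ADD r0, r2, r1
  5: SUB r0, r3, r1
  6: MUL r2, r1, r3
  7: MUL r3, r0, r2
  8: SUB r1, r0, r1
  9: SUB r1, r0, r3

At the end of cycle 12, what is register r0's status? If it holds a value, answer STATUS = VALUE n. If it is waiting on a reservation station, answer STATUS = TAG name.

cycle 1: issue ADD r1<-Add1 // r0:9,r1:Add1,r2:8,r3:5
cycle 2: issue SUB r1<-Add2 // r0:9,r1:Add2,r2:8,r3:5
cycle 3: CDB Add1=10; issue MUL r1<-Mul1 // r0:9,r1:Mul1,r2:8,r3:5
cycle 4: CDB Add2=3; issue SUB r0<-Add1 // r0:Add1,r1:Mul1,r2:8,r3:5
cycle 5: issue ADD r0<-Add2 // r0:Add2,r1:Mul1,r2:8,r3:5
cycle 6: CDB Add1=4; issue SUB r0<-Add1 // r0:Add1,r1:Mul1,r2:8,r3:5
cycle 7: CDB Mul1=72; issue MUL r2<-Mul1 // r0:Add1,r1:72,r2:Mul1,r3:5
cycle 8: issue MUL r3<-Mul2 // r0:Add1,r1:72,r2:Mul1,r3:Mul2
cycle 9: CDB Add1=-67; issue SUB r1<-Add1 // r0:-67,r1:Add1,r2:Mul1,r3:Mul2
cycle 10: CDB Add2=80; issue SUB r1<-Add2 // r0:-67,r1:Add2,r2:Mul1,r3:Mul2
cycle 11: CDB Add1=-139 // r0:-67,r1:Add2,r2:Mul1,r3:Mul2
cycle 12: CDB Mul1=360 // r0:-67,r1:Add2,r2:360,r3:Mul2

STATUS = VALUE -67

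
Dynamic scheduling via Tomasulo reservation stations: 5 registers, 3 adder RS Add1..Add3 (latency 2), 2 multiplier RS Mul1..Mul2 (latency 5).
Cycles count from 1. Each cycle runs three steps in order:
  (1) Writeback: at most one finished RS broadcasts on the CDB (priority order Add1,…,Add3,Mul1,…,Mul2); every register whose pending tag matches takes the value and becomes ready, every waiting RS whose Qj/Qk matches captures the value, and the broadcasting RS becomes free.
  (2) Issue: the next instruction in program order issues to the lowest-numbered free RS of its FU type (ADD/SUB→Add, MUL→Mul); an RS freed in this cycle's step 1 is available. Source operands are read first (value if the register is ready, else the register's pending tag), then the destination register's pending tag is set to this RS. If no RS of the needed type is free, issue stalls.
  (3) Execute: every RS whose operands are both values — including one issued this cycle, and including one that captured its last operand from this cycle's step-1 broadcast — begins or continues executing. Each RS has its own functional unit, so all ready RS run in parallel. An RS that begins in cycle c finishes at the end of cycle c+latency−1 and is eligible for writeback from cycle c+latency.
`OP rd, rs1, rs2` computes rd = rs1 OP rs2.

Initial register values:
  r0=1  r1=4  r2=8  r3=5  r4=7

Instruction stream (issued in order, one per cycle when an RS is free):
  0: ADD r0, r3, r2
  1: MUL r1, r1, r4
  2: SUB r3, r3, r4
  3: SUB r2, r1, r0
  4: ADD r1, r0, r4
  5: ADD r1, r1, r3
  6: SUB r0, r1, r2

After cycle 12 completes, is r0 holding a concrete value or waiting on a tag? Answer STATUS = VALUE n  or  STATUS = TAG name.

STATUS = VALUE 3

  c1: issue ADD r0<-Add1  regs: r0:Add1,r1:4,r2:8,r3:5,r4:7
  c2: issue MUL r1<-Mul1  regs: r0:Add1,r1:Mul1,r2:8,r3:5,r4:7
  c3: CDB Add1=13; issue SUB r3<-Add1  regs: r0:13,r1:Mul1,r2:8,r3:Add1,r4:7
  c4: issue SUB r2<-Add2  regs: r0:13,r1:Mul1,r2:Add2,r3:Add1,r4:7
  c5: CDB Add1=-2; issue ADD r1<-Add1  regs: r0:13,r1:Add1,r2:Add2,r3:-2,r4:7
  c6: issue ADD r1<-Add3  regs: r0:13,r1:Add3,r2:Add2,r3:-2,r4:7
  c7: CDB Add1=20; issue SUB r0<-Add1  regs: r0:Add1,r1:Add3,r2:Add2,r3:-2,r4:7
  c8: CDB Mul1=28  regs: r0:Add1,r1:Add3,r2:Add2,r3:-2,r4:7
  c9: CDB Add3=18  regs: r0:Add1,r1:18,r2:Add2,r3:-2,r4:7
  c10: CDB Add2=15  regs: r0:Add1,r1:18,r2:15,r3:-2,r4:7
  c11: -  regs: r0:Add1,r1:18,r2:15,r3:-2,r4:7
  c12: CDB Add1=3  regs: r0:3,r1:18,r2:15,r3:-2,r4:7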